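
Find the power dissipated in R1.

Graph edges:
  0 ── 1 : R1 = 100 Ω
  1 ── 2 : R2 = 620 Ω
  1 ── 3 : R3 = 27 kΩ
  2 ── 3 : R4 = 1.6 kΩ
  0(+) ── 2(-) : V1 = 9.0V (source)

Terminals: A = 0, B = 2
Nodal analysis, taking node 2 as the 0 V reference.
Source V1 fixes V_0 = 9 V.
KCL at each unknown node (sum of currents leaving = 0; resistances in Ω):
  Node 1: (V_1 - 9)/100 + (V_1 - 0)/620 + (V_1 - V_3)/27000 = 0
  Node 3: (V_3 - V_1)/27000 + (V_3 - 0)/1600 = 0
Collecting terms (coefficients in siemens):
  0.01165·V_1 - 0.00003704·V_3 = 0.09
  0.000662·V_3 - 0.00003704·V_1 = 0
Determinant D = (0.01165)(0.000662) - (-0.00003704)(-0.00003704) = 0.000007711
V_1 = [(0.09)(0.000662) - (-0.00003704)(0)]/D = 7.727 V
V_3 = [(0.01165)(0) - (0.09)(-0.00003704)]/D = 0.4323 V
I_R1 = (V_0 - V_1)/R1 = (9 - 7.727)/100 = 0.01273 A
P_R1 = I_R1² × R1 = (0.01273)² × 100 = 0.01621 W

Final answer: 0.01621 W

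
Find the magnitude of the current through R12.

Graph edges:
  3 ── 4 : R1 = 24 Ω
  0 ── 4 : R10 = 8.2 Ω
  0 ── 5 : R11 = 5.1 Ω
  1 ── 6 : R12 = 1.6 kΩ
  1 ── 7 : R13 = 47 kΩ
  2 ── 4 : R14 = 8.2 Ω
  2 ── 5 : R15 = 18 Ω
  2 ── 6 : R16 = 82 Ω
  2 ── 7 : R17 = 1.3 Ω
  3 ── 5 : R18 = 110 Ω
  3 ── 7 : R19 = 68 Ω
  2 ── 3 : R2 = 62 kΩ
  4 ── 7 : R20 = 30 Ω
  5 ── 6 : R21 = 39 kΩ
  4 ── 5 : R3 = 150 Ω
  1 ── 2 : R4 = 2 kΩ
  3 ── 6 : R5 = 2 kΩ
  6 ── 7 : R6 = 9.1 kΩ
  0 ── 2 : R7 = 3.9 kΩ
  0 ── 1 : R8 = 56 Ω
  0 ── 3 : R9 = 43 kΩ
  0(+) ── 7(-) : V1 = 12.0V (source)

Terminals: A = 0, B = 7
Nodal analysis, taking node 7 as the 0 V reference.
Source V1 fixes V_0 = 12 V.
KCL at each unknown node (sum of currents leaving = 0; resistances in Ω):
  Node 1: (V_1 - V_2)/2000 + (V_1 - 12)/56 + (V_1 - V_6)/1600 + (V_1 - 0)/47000 = 0
  Node 2: (V_2 - V_3)/62000 + (V_2 - V_1)/2000 + (V_2 - 12)/3900 + (V_2 - V_4)/8.2 + (V_2 - V_5)/18 + (V_2 - V_6)/82 + (V_2 - 0)/1.3 = 0
  Node 3: (V_3 - V_4)/24 + (V_3 - V_2)/62000 + (V_3 - V_6)/2000 + (V_3 - 12)/43000 + (V_3 - V_5)/110 + (V_3 - 0)/68 = 0
  Node 4: (V_4 - V_3)/24 + (V_4 - V_5)/150 + (V_4 - 12)/8.2 + (V_4 - V_2)/8.2 + (V_4 - 0)/30 = 0
  Node 5: (V_5 - V_4)/150 + (V_5 - 12)/5.1 + (V_5 - V_2)/18 + (V_5 - V_3)/110 + (V_5 - V_6)/39000 = 0
  Node 6: (V_6 - V_3)/2000 + (V_6 - 0)/9100 + (V_6 - V_1)/1600 + (V_6 - V_2)/82 + (V_6 - V_5)/39000 = 0
Collecting terms (coefficients in siemens):
  0.019·V_1 - 0.0005·V_2 - 0.000625·V_6 = 0.2143
  0.9597·V_2 - 0.0005·V_1 - 0.00001613·V_3 - 0.122·V_4 - 0.05556·V_5 - 0.0122·V_6 = 0.003077
  0.066·V_3 - 0.00001613·V_2 - 0.04167·V_4 - 0.009091·V_5 - 0.0005·V_6 = 0.0002791
  0.3256·V_4 - 0.122·V_2 - 0.04167·V_3 - 0.006667·V_5 = 1.463
  0.2674·V_5 - 0.05556·V_2 - 0.009091·V_3 - 0.006667·V_4 - 0.00002564·V_6 = 2.353
  0.01346·V_6 - 0.000625·V_1 - 0.0122·V_2 - 0.0005·V_3 - 0.00002564·V_5 = 0
Solving these 6 simultaneous equations (Gaussian elimination) gives:
  V_1 = 11.37 V, V_2 = 1.316 V, V_3 = 4.985 V, V_4 = 5.818 V
  V_5 = 9.387 V, V_6 = 1.925 V
I_R12 = (V_1 - V_6)/R12 = (11.37 - 1.925)/1600 = 0.005906 A
|I_R12| = 0.005906 A

Final answer: |I_R12| = 0.005906 A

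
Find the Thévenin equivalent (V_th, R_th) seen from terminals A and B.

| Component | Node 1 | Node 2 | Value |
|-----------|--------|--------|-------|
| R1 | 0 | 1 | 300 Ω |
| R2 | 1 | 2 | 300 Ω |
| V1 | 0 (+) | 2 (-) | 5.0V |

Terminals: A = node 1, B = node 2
Step 1 — V_th is the open-circuit voltage V_A - V_B (nothing connected across the terminals).
Nodal analysis, taking node 2 as the 0 V reference.
Source V1 fixes V_0 = 5 V.
KCL at each unknown node (sum of currents leaving = 0; resistances in Ω):
  Node 1: (V_1 - 5)/300 + (V_1 - 0)/300 = 0
Collecting terms: 0.006667 × V_1 = 0.01667  =>  V_1 = 2.5 V
V_th = V_1 - V_2 = 2.5 - 0 = 2.5 V
Step 2 — R_th: zero the source — replace V1 by a short circuit (node 2 merges into node 0) — and find the resistance seen between A (node 1) and B (node 0).
Reduce the network between node 1 (A) and node 0 (B) by series/parallel combination:
  Rp1 = R1 ‖ R2 (parallel, both between nodes 0 and 1) = 1/(1/300 + 1/300) = 150 Ω
R_th = 150 Ω

Final answer: V_th = 2.5 V, R_th = 150 Ω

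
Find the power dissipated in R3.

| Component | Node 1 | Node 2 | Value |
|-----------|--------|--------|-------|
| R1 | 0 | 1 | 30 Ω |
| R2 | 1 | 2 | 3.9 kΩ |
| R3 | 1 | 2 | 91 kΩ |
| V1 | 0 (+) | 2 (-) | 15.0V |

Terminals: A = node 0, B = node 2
Nodal analysis, taking node 2 as the 0 V reference.
Source V1 fixes V_0 = 15 V.
KCL at each unknown node (sum of currents leaving = 0; resistances in Ω):
  Node 1: (V_1 - 15)/30 + (V_1 - 0)/3900 + (V_1 - 0)/91000 = 0
Collecting terms: 0.0336 × V_1 = 0.5  =>  V_1 = 14.88 V
I_R3 = (V_1 - V_2)/R3 = (14.88 - 0)/91000 = 0.0001635 A
P_R3 = I_R3² × R3 = (0.0001635)² × 91000 = 0.002433 W

Final answer: 0.002433 W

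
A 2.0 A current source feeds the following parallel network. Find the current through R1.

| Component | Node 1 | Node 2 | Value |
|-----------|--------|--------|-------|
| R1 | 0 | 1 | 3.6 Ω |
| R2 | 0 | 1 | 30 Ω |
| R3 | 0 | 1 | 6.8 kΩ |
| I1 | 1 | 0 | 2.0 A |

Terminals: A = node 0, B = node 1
All resistors sit directly between nodes 0 and 1, so they are in parallel and share one voltage V; the full source current 2 A splits among them.
1/R_par = 1/3.6 + 1/30 + 1/6800 = 0.3113 S  =>  R_par = 3.213 Ω
V = I × R_par = 2 × 3.213 = 6.426 V
I_R1 = V/R1 = 6.426/3.6 = 1.785 A

Final answer: 1.785 A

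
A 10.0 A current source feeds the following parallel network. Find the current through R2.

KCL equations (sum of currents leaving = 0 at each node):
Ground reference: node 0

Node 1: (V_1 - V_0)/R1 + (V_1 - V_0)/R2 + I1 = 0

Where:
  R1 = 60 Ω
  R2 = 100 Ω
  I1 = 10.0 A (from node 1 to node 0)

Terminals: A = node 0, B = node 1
All resistors sit directly between nodes 0 and 1, so they are in parallel and share one voltage V; the full source current 10 A splits among them.
1/R_par = 1/60 + 1/100 = 0.02667 S  =>  R_par = 37.5 Ω
V = I × R_par = 10 × 37.5 = 375 V
I_R2 = V/R2 = 375/100 = 3.75 A

Final answer: 3.75 A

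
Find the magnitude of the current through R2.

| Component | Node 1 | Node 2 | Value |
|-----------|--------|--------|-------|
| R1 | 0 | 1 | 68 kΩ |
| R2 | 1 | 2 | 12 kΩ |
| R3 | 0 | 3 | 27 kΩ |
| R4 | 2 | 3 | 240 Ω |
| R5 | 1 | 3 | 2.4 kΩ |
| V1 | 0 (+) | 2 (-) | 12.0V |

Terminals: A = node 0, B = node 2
Nodal analysis, taking node 2 as the 0 V reference.
Source V1 fixes V_0 = 12 V.
KCL at each unknown node (sum of currents leaving = 0; resistances in Ω):
  Node 1: (V_1 - 12)/68000 + (V_1 - 0)/12000 + (V_1 - V_3)/2400 = 0
  Node 3: (V_3 - 12)/27000 + (V_3 - 0)/240 + (V_3 - V_1)/2400 = 0
Collecting terms (coefficients in siemens):
  0.0005147·V_1 - 0.0004167·V_3 = 0.0001765
  0.00462·V_3 - 0.0004167·V_1 = 0.0004444
Determinant D = (0.0005147)(0.00462) - (-0.0004167)(-0.0004167) = 0.000002205
V_1 = [(0.0001765)(0.00462) - (-0.0004167)(0.0004444)]/D = 0.4539 V
V_3 = [(0.0005147)(0.0004444) - (0.0001765)(-0.0004167)]/D = 0.1371 V
I_R2 = (V_1 - V_2)/R2 = (0.4539 - 0)/12000 = 0.00003782 A
|I_R2| = 0.00003782 A

Final answer: |I_R2| = 3.782e-05 A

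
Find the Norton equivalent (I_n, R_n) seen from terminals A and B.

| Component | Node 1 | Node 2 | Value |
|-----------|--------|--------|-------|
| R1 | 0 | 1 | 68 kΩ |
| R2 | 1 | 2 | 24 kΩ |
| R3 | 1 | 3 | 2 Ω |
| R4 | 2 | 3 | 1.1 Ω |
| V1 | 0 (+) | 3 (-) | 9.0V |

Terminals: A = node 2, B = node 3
Find the Thévenin equivalent first; then I_n = V_th/R_th and R_n = R_th.
Step 1 — V_th is the open-circuit voltage V_A - V_B (nothing connected across the terminals).
Nodal analysis, taking node 3 as the 0 V reference.
Source V1 fixes V_0 = 9 V.
KCL at each unknown node (sum of currents leaving = 0; resistances in Ω):
  Node 1: (V_1 - 9)/68000 + (V_1 - V_2)/24000 + (V_1 - 0)/2 = 0
  Node 2: (V_2 - V_1)/24000 + (V_2 - 0)/1.1 = 0
Collecting terms (coefficients in siemens):
  0.5001·V_1 - 0.00004167·V_2 = 0.0001324
  0.9091·V_2 - 0.00004167·V_1 = 0
Determinant D = (0.5001)(0.9091) - (-0.00004167)(-0.00004167) = 0.4546
V_1 = [(0.0001324)(0.9091) - (-0.00004167)(0)]/D = 0.0002647 V
V_2 = [(0.5001)(0) - (0.0001324)(-0.00004167)]/D = 0.00000001213 V
V_th = V_2 - V_3 = 0.00000001213 - 0 = 0.00000001213 V
Step 2 — R_th: zero the source — replace V1 by a short circuit (node 3 merges into node 0) — and find the resistance seen between A (node 2) and B (node 0).
Reduce the network between node 2 (A) and node 0 (B) by series/parallel combination:
  Rp1 = R1 ‖ R3 (parallel, both between nodes 0 and 1) = 1/(1/68000 + 1/2) = 2 Ω
  Rs1 = R2 + Rp1 (series, joined only at node 1) = 24000 + 2 = 24000 Ω
  Rp2 = R4 ‖ Rs1 (parallel, both between nodes 0 and 2) = 1/(1/1.1 + 1/24000) = 1.1 Ω
R_th = 1.1 Ω
I_n = V_th/R_th = 0.00000001213/1.1 = 0.00000001103 A, and R_n = R_th = 1.1 Ω

Final answer: I_n = 1.103e-08 A, R_n = 1.1 Ω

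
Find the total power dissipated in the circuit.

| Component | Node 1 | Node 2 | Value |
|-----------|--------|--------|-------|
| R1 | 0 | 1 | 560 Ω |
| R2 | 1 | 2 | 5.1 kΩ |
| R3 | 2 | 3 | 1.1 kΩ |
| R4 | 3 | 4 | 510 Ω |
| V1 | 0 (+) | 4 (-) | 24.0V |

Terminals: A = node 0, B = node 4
Nodal analysis, taking node 4 as the 0 V reference.
Source V1 fixes V_0 = 24 V.
KCL at each unknown node (sum of currents leaving = 0; resistances in Ω):
  Node 1: (V_1 - 24)/560 + (V_1 - V_2)/5100 = 0
  Node 2: (V_2 - V_1)/5100 + (V_2 - V_3)/1100 = 0
  Node 3: (V_3 - V_2)/1100 + (V_3 - 0)/510 = 0
Collecting terms (coefficients in siemens):
  0.001982·V_1 - 0.0001961·V_2 = 0.04286
  0.001105·V_2 - 0.0001961·V_1 - 0.0009091·V_3 = 0
  0.00287·V_3 - 0.0009091·V_2 = 0
Solving these 3 simultaneous equations (Gaussian elimination) gives:
  V_1 = 22.15 V, V_2 = 5.315 V, V_3 = 1.684 V
Power in each resistor, P = (ΔV)²/R:
  P_R1 = (24 - 22.15)²/560 = 0.006103 W
  P_R2 = (22.15 - 5.315)²/5100 = 0.05558 W
  P_R3 = (5.315 - 1.684)²/1100 = 0.01199 W
  P_R4 = (1.684 - 0)²/510 = 0.005558 W
P_total = P_R1 + P_R2 + P_R3 + P_R4 = 0.07923 W

Final answer: 0.07923 W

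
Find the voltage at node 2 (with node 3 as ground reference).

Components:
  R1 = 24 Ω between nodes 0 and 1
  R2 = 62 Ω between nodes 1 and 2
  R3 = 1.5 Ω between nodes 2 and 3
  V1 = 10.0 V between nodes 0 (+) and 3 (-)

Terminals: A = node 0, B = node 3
Nodal analysis, taking node 3 as the 0 V reference.
Source V1 fixes V_0 = 10 V.
KCL at each unknown node (sum of currents leaving = 0; resistances in Ω):
  Node 1: (V_1 - 10)/24 + (V_1 - V_2)/62 = 0
  Node 2: (V_2 - V_1)/62 + (V_2 - 0)/1.5 = 0
Collecting terms (coefficients in siemens):
  0.0578·V_1 - 0.01613·V_2 = 0.4167
  0.6828·V_2 - 0.01613·V_1 = 0
Determinant D = (0.0578)(0.6828) - (-0.01613)(-0.01613) = 0.0392
V_1 = [(0.4167)(0.6828) - (-0.01613)(0)]/D = 7.257 V
V_2 = [(0.0578)(0) - (0.4167)(-0.01613)]/D = 0.1714 V
The requested potential is V_2 = 0.1714 V.

Final answer: V_2 = 0.1714 V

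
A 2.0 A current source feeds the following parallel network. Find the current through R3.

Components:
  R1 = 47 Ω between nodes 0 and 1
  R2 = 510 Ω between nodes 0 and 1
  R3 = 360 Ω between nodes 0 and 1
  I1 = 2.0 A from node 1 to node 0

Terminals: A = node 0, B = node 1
All resistors sit directly between nodes 0 and 1, so they are in parallel and share one voltage V; the full source current 2 A splits among them.
1/R_par = 1/47 + 1/510 + 1/360 = 0.02602 S  =>  R_par = 38.44 Ω
V = I × R_par = 2 × 38.44 = 76.88 V
I_R3 = V/R3 = 76.88/360 = 0.2136 A

Final answer: 0.2136 A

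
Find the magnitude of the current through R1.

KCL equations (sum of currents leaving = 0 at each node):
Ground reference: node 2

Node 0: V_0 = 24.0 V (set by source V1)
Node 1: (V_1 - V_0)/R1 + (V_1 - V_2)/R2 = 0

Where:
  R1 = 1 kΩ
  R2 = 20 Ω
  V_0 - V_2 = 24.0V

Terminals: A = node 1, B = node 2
Nodal analysis, taking node 2 as the 0 V reference.
Source V1 fixes V_0 = 24 V.
KCL at each unknown node (sum of currents leaving = 0; resistances in Ω):
  Node 1: (V_1 - 24)/1000 + (V_1 - 0)/20 = 0
Collecting terms: 0.051 × V_1 = 0.024  =>  V_1 = 0.4706 V
I_R1 = (V_0 - V_1)/R1 = (24 - 0.4706)/1000 = 0.02353 A
|I_R1| = 0.02353 A

Final answer: |I_R1| = 0.02353 A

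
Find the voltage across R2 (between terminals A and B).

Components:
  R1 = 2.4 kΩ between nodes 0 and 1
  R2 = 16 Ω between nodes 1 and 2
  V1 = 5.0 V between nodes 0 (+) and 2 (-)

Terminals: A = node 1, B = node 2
R1 and R2 are in series across V1 (node 0 → node 1 → node 2), and the output A–B is taken across R2, so this is a voltage divider.
Series current: I = V1/(R1 + R2) = 5/(2400 + 16) = 5/2416 = 0.00207 A
V_R2 = I × R2 = V1 × R2/(R1 + R2) = 5 × 16/2416 = 0.03311 V

Final answer: 0.03311 V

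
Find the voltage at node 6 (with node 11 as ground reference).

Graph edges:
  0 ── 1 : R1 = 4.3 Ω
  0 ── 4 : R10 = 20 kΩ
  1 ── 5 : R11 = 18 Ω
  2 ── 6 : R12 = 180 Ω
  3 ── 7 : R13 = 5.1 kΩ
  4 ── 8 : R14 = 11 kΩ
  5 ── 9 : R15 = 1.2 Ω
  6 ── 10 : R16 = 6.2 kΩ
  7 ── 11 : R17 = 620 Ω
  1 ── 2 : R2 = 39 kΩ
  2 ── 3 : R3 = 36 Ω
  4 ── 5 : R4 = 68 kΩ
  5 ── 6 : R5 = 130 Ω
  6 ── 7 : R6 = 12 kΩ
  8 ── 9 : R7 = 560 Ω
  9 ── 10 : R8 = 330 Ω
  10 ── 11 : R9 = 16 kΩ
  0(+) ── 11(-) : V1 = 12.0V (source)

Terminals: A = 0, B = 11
Nodal analysis, taking node 11 as the 0 V reference.
Source V1 fixes V_0 = 12 V.
KCL at each unknown node (sum of currents leaving = 0; resistances in Ω):
  Node 1: (V_1 - 12)/4.3 + (V_1 - V_2)/39000 + (V_1 - V_5)/18 = 0
  Node 2: (V_2 - V_1)/39000 + (V_2 - V_3)/36 + (V_2 - V_6)/180 = 0
  Node 3: (V_3 - V_2)/36 + (V_3 - V_7)/5100 = 0
  Node 4: (V_4 - V_5)/68000 + (V_4 - 12)/20000 + (V_4 - V_8)/11000 = 0
  Node 5: (V_5 - V_4)/68000 + (V_5 - V_6)/130 + (V_5 - V_1)/18 + (V_5 - V_9)/1.2 = 0
  Node 6: (V_6 - V_5)/130 + (V_6 - V_7)/12000 + (V_6 - V_2)/180 + (V_6 - V_10)/6200 = 0
  Node 7: (V_7 - V_6)/12000 + (V_7 - V_3)/5100 + (V_7 - 0)/620 = 0
  Node 8: (V_8 - V_9)/560 + (V_8 - V_4)/11000 = 0
  Node 9: (V_9 - V_8)/560 + (V_9 - V_10)/330 + (V_9 - V_5)/1.2 = 0
  Node 10: (V_10 - V_9)/330 + (V_10 - 0)/16000 + (V_10 - V_6)/6200 = 0
Collecting terms (coefficients in siemens):
  0.2881·V_1 - 0.00002564·V_2 - 0.05556·V_5 = 2.791
  0.03336·V_2 - 0.00002564·V_1 - 0.02778·V_3 - 0.005556·V_6 = 0
  0.02797·V_3 - 0.02778·V_2 - 0.0001961·V_7 = 0
  0.0001556·V_4 - 0.00001471·V_5 - 0.00009091·V_8 = 0.0006
  0.8966·V_5 - 0.05556·V_1 - 0.00001471·V_4 - 0.007692·V_6 - 0.8333·V_9 = 0
  0.01349·V_6 - 0.005556·V_2 - 0.007692·V_5 - 0.00008333·V_7 - 0.0001613·V_10 = 0
  0.001892·V_7 - 0.0001961·V_3 - 0.00008333·V_6 = 0
  0.001877·V_8 - 0.00009091·V_4 - 0.001786·V_9 = 0
  0.8381·V_9 - 0.8333·V_5 - 0.001786·V_8 - 0.00303·V_10 = 0
  0.003254·V_10 - 0.0001613·V_6 - 0.00303·V_9 = 0
Solving these 10 simultaneous equations (Gaussian elimination) gives:
  V_1 = 11.99 V, V_2 = 11.25 V, V_3 = 11.18 V, V_4 = 11.95 V
  V_5 = 11.92 V, V_6 = 11.58 V, V_7 = 1.668 V, V_8 = 11.92 V
  V_9 = 11.92 V, V_10 = 11.68 V
The requested potential is V_6 = 11.58 V.

Final answer: V_6 = 11.58 V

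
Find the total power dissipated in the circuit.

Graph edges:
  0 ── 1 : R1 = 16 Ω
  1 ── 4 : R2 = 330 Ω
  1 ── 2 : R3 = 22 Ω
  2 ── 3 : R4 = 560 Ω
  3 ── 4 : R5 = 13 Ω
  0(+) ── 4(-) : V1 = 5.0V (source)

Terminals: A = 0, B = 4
Nodal analysis, taking node 4 as the 0 V reference.
Source V1 fixes V_0 = 5 V.
KCL at each unknown node (sum of currents leaving = 0; resistances in Ω):
  Node 1: (V_1 - 5)/16 + (V_1 - 0)/330 + (V_1 - V_2)/22 = 0
  Node 2: (V_2 - V_1)/22 + (V_2 - V_3)/560 = 0
  Node 3: (V_3 - V_2)/560 + (V_3 - 0)/13 = 0
Collecting terms (coefficients in siemens):
  0.111·V_1 - 0.04545·V_2 = 0.3125
  0.04724·V_2 - 0.04545·V_1 - 0.001786·V_3 = 0
  0.07871·V_3 - 0.001786·V_2 = 0
Solving these 3 simultaneous equations (Gaussian elimination) gives:
  V_1 = 4.65 V, V_2 = 4.478 V, V_3 = 0.1016 V
Power in each resistor, P = (ΔV)²/R:
  P_R1 = (5 - 4.65)²/16 = 0.007676 W
  P_R2 = (4.65 - 0)²/330 = 0.06551 W
  P_R3 = (4.65 - 4.478)²/22 = 0.001343 W
  P_R4 = (4.478 - 0.1016)²/560 = 0.0342 W
  P_R5 = (0.1016 - 0)²/13 = 0.0007938 W
P_total = P_R1 + P_R2 + P_R3 + P_R4 + P_R5 = 0.1095 W

Final answer: 0.1095 W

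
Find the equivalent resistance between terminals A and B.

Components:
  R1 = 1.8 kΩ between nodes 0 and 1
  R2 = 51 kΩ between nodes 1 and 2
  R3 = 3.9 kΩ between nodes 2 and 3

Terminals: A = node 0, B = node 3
Reduce the network between node 0 (A) and node 3 (B) by series/parallel combination:
  Rs1 = R1 + R2 (series, joined only at node 1) = 1800 + 51000 = 52800 Ω
  Rs2 = R3 + Rs1 (series, joined only at node 2) = 3900 + 52800 = 56700 Ω
R_eq = 56.7 kΩ

Final answer: 56.7 kΩ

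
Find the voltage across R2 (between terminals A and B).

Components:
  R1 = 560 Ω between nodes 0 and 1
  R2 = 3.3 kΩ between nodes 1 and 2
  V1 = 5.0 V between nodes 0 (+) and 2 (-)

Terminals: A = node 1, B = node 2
R1 and R2 are in series across V1 (node 0 → node 1 → node 2), and the output A–B is taken across R2, so this is a voltage divider.
Series current: I = V1/(R1 + R2) = 5/(560 + 3300) = 5/3860 = 0.001295 A
V_R2 = I × R2 = V1 × R2/(R1 + R2) = 5 × 3300/3860 = 4.275 V

Final answer: 4.275 V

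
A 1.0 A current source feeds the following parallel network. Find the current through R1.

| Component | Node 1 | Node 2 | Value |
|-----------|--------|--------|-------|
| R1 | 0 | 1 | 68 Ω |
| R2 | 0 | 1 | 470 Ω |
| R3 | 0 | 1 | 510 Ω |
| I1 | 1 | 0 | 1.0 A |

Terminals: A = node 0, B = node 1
All resistors sit directly between nodes 0 and 1, so they are in parallel and share one voltage V; the full source current 1 A splits among them.
1/R_par = 1/68 + 1/470 + 1/510 = 0.01879 S  =>  R_par = 53.21 Ω
V = I × R_par = 1 × 53.21 = 53.21 V
I_R1 = V/R1 = 53.21/68 = 0.7825 A

Final answer: 0.7825 A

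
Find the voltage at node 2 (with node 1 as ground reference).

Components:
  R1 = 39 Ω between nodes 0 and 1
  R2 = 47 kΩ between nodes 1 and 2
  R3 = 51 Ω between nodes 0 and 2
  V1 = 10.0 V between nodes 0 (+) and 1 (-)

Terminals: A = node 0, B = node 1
Nodal analysis, taking node 1 as the 0 V reference.
Source V1 fixes V_0 = 10 V.
KCL at each unknown node (sum of currents leaving = 0; resistances in Ω):
  Node 2: (V_2 - 0)/47000 + (V_2 - 10)/51 = 0
Collecting terms: 0.01963 × V_2 = 0.1961  =>  V_2 = 9.989 V
The requested potential is V_2 = 9.989 V.

Final answer: V_2 = 9.989 V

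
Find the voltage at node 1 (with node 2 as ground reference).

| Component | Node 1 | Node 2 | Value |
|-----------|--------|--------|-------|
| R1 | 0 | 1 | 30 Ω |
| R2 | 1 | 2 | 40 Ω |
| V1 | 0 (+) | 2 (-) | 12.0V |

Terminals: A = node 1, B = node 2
Nodal analysis, taking node 2 as the 0 V reference.
Source V1 fixes V_0 = 12 V.
KCL at each unknown node (sum of currents leaving = 0; resistances in Ω):
  Node 1: (V_1 - 12)/30 + (V_1 - 0)/40 = 0
Collecting terms: 0.05833 × V_1 = 0.4  =>  V_1 = 6.857 V
The requested potential is V_1 = 6.857 V.

Final answer: V_1 = 6.857 V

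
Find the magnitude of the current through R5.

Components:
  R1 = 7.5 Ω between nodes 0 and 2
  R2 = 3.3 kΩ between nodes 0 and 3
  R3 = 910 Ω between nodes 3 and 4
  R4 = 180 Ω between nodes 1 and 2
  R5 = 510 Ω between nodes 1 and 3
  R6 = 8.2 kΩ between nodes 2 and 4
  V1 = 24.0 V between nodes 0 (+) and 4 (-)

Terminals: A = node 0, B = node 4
Nodal analysis, taking node 4 as the 0 V reference.
Source V1 fixes V_0 = 24 V.
KCL at each unknown node (sum of currents leaving = 0; resistances in Ω):
  Node 1: (V_1 - V_2)/180 + (V_1 - V_3)/510 = 0
  Node 2: (V_2 - 24)/7.5 + (V_2 - V_1)/180 + (V_2 - 0)/8200 = 0
  Node 3: (V_3 - 24)/3300 + (V_3 - 0)/910 + (V_3 - V_1)/510 = 0
Collecting terms (coefficients in siemens):
  0.007516·V_1 - 0.005556·V_2 - 0.001961·V_3 = 0
  0.139·V_2 - 0.005556·V_1 = 3.2
  0.003363·V_3 - 0.001961·V_1 = 0.007273
Solving these 3 simultaneous equations (Gaussian elimination) gives:
  V_1 = 21.48 V, V_2 = 23.88 V, V_3 = 14.69 V
I_R5 = (V_1 - V_3)/R5 = (21.48 - 14.69)/510 = 0.01332 A
|I_R5| = 0.01332 A

Final answer: |I_R5| = 0.01332 A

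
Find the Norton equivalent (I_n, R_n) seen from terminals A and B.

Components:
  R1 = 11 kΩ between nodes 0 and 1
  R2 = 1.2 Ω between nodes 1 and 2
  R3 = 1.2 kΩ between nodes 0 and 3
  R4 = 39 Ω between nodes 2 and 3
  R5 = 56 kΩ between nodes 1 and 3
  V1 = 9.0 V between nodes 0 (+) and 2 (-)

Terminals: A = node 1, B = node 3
Find the Thévenin equivalent first; then I_n = V_th/R_th and R_n = R_th.
Step 1 — V_th is the open-circuit voltage V_A - V_B (nothing connected across the terminals).
Nodal analysis, taking node 2 as the 0 V reference.
Source V1 fixes V_0 = 9 V.
KCL at each unknown node (sum of currents leaving = 0; resistances in Ω):
  Node 1: (V_1 - 9)/11000 + (V_1 - 0)/1.2 + (V_1 - V_3)/56000 = 0
  Node 3: (V_3 - 9)/1200 + (V_3 - 0)/39 + (V_3 - V_1)/56000 = 0
Collecting terms (coefficients in siemens):
  0.8334·V_1 - 0.00001786·V_3 = 0.0008182
  0.02649·V_3 - 0.00001786·V_1 = 0.0075
Determinant D = (0.8334)(0.02649) - (-0.00001786)(-0.00001786) = 0.02208
V_1 = [(0.0008182)(0.02649) - (-0.00001786)(0.0075)]/D = 0.0009878 V
V_3 = [(0.8334)(0.0075) - (0.0008182)(-0.00001786)]/D = 0.2831 V
V_th = V_1 - V_3 = 0.0009878 - 0.2831 = -0.2821 V
Step 2 — R_th: zero the source — replace V1 by a short circuit (node 2 merges into node 0) — and find the resistance seen between A (node 1) and B (node 3).
Reduce the network between node 1 (A) and node 3 (B) by series/parallel combination:
  Rp1 = R1 ‖ R2 (parallel, both between nodes 0 and 1) = 1/(1/11000 + 1/1.2) = 1.2 Ω
  Rp2 = R3 ‖ R4 (parallel, both between nodes 0 and 3) = 1/(1/1200 + 1/39) = 37.77 Ω
  Rs1 = Rp1 + Rp2 (series, joined only at node 0) = 1.2 + 37.77 = 38.97 Ω
  Rp3 = R5 ‖ Rs1 (parallel, both between nodes 1 and 3) = 1/(1/56000 + 1/38.97) = 38.95 Ω
R_th = 38.95 Ω
I_n = V_th/R_th = -0.2821/38.95 = -0.007244 A, and R_n = R_th = 38.95 Ω

Final answer: I_n = -0.007244 A, R_n = 38.95 Ω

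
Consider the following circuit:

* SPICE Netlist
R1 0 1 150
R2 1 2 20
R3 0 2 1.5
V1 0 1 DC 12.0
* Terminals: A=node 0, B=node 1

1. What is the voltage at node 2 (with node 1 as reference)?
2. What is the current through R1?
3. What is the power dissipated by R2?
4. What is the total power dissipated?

Nodal analysis, taking node 1 as the 0 V reference.
Source V1 fixes V_0 = 12 V.
KCL at each unknown node (sum of currents leaving = 0; resistances in Ω):
  Node 2: (V_2 - 0)/20 + (V_2 - 12)/1.5 = 0
Collecting terms: 0.7167 × V_2 = 8  =>  V_2 = 11.16 V
Part 1:
  Read off the nodal solution: V_2 = 11.16 V
Part 2:
  I_R1 = (V_0 - V_1)/R1 = (12 - 0)/150 = 0.08 A
  Magnitude: I_R1 = 0.08 A
Part 3:
  I_R2 = (V_1 - V_2)/R2 = (0 - 11.16)/20 = -0.5581 A
  P_R2 = I_R2² × R2 = (-0.5581)² × 20 = 6.23 W
Part 4:
  Power in each resistor, P = (ΔV)²/R:
    P_R1 = (12 - 0)²/150 = 0.96 W
    P_R2 = (0 - 11.16)²/20 = 6.23 W
    P_R3 = (12 - 11.16)²/1.5 = 0.4673 W
  P_total = P_R1 + P_R2 + P_R3 = 7.658 W

Final answers:
1. V_2 = 11.16 V
2. I_R1 = 0.08 A
3. P_R2 = 6.23 W
4. P_total = 7.658 W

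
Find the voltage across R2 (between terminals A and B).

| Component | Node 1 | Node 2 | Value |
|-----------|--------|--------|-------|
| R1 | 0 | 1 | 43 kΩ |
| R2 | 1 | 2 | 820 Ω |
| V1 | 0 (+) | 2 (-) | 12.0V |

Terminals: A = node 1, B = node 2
R1 and R2 are in series across V1 (node 0 → node 1 → node 2), and the output A–B is taken across R2, so this is a voltage divider.
Series current: I = V1/(R1 + R2) = 12/(43000 + 820) = 12/43820 = 0.0002738 A
V_R2 = I × R2 = V1 × R2/(R1 + R2) = 12 × 820/43820 = 0.2246 V

Final answer: 0.2246 V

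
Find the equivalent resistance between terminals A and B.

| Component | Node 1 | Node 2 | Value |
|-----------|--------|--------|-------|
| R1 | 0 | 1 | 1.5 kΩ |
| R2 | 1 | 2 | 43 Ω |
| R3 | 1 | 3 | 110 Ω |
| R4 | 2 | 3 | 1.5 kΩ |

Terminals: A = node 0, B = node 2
Reduce the network between node 0 (A) and node 2 (B) by series/parallel combination:
  Rs1 = R3 + R4 (series, joined only at node 3) = 110 + 1500 = 1610 Ω
  Rp1 = R2 ‖ Rs1 (parallel, both between nodes 1 and 2) = 1/(1/43 + 1/1610) = 41.88 Ω
  Rs2 = R1 + Rp1 (series, joined only at node 1) = 1500 + 41.88 = 1542 Ω
R_eq = 1.542 kΩ

Final answer: 1.542 kΩ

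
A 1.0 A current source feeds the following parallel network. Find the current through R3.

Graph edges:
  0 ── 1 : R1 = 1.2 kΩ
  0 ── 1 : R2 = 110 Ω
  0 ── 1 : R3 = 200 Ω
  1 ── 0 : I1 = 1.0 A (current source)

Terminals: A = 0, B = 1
All resistors sit directly between nodes 0 and 1, so they are in parallel and share one voltage V; the full source current 1 A splits among them.
1/R_par = 1/1200 + 1/110 + 1/200 = 0.01492 S  =>  R_par = 67.01 Ω
V = I × R_par = 1 × 67.01 = 67.01 V
I_R3 = V/R3 = 67.01/200 = 0.335 A

Final answer: 0.335 A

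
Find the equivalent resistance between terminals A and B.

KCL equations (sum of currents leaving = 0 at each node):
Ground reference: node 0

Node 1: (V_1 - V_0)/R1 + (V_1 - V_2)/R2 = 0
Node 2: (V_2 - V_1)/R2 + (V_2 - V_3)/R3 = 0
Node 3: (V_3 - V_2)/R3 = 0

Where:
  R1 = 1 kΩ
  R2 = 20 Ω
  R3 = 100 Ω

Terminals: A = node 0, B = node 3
Reduce the network between node 0 (A) and node 3 (B) by series/parallel combination:
  Rs1 = R1 + R2 (series, joined only at node 1) = 1000 + 20 = 1020 Ω
  Rs2 = R3 + Rs1 (series, joined only at node 2) = 100 + 1020 = 1120 Ω
R_eq = 1.12 kΩ

Final answer: 1.12 kΩ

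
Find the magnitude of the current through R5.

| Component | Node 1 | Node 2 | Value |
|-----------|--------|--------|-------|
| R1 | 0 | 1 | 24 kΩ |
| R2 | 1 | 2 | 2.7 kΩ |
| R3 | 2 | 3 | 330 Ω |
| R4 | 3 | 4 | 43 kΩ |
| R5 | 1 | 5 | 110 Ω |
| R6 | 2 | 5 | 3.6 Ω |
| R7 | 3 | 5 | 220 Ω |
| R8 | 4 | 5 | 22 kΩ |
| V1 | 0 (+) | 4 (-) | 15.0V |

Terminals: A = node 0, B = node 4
Nodal analysis, taking node 4 as the 0 V reference.
Source V1 fixes V_0 = 15 V.
KCL at each unknown node (sum of currents leaving = 0; resistances in Ω):
  Node 1: (V_1 - 15)/24000 + (V_1 - V_2)/2700 + (V_1 - V_5)/110 = 0
  Node 2: (V_2 - V_1)/2700 + (V_2 - V_3)/330 + (V_2 - V_5)/3.6 = 0
  Node 3: (V_3 - V_2)/330 + (V_3 - 0)/43000 + (V_3 - V_5)/220 = 0
  Node 5: (V_5 - V_1)/110 + (V_5 - V_2)/3.6 + (V_5 - V_3)/220 + (V_5 - 0)/22000 = 0
Collecting terms (coefficients in siemens):
  0.009503·V_1 - 0.0003704·V_2 - 0.009091·V_5 = 0.000625
  0.2812·V_2 - 0.0003704·V_1 - 0.00303·V_3 - 0.2778·V_5 = 0
  0.007599·V_3 - 0.00303·V_2 - 0.004545·V_5 = 0
  0.2915·V_5 - 0.009091·V_1 - 0.2778·V_2 - 0.004545·V_3 = 0
Solving these 4 simultaneous equations (Gaussian elimination) gives:
  V_1 = 5.692 V, V_2 = 5.65 V, V_3 = 5.633 V, V_5 = 5.651 V
I_R5 = (V_1 - V_5)/R5 = (5.692 - 5.651)/110 = 0.0003726 A
|I_R5| = 0.0003726 A

Final answer: |I_R5| = 0.0003726 A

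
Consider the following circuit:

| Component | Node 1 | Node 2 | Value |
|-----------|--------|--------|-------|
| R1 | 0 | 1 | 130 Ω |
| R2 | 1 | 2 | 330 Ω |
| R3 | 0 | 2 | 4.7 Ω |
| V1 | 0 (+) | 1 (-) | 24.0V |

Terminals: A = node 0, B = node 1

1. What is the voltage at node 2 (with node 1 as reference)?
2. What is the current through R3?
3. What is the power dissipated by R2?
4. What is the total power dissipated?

Nodal analysis, taking node 1 as the 0 V reference.
Source V1 fixes V_0 = 24 V.
KCL at each unknown node (sum of currents leaving = 0; resistances in Ω):
  Node 2: (V_2 - 0)/330 + (V_2 - 24)/4.7 = 0
Collecting terms: 0.2158 × V_2 = 5.106  =>  V_2 = 23.66 V
Part 1:
  Read off the nodal solution: V_2 = 23.66 V
Part 2:
  I_R3 = (V_0 - V_2)/R3 = (24 - 23.66)/4.7 = 0.07171 A
  Magnitude: I_R3 = 0.07171 A
Part 3:
  I_R2 = (V_1 - V_2)/R2 = (0 - 23.66)/330 = -0.07171 A
  P_R2 = I_R2² × R2 = (-0.07171)² × 330 = 1.697 W
Part 4:
  Power in each resistor, P = (ΔV)²/R:
    P_R1 = (24 - 0)²/130 = 4.431 W
    P_R2 = (0 - 23.66)²/330 = 1.697 W
    P_R3 = (24 - 23.66)²/4.7 = 0.02417 W
  P_total = P_R1 + P_R2 + P_R3 = 6.152 W

Final answers:
1. V_2 = 23.66 V
2. I_R3 = 0.07171 A
3. P_R2 = 1.697 W
4. P_total = 6.152 W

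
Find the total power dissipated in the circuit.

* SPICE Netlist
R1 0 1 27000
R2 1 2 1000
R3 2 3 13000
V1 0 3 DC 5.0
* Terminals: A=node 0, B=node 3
Nodal analysis, taking node 3 as the 0 V reference.
Source V1 fixes V_0 = 5 V.
KCL at each unknown node (sum of currents leaving = 0; resistances in Ω):
  Node 1: (V_1 - 5)/27000 + (V_1 - V_2)/1000 = 0
  Node 2: (V_2 - V_1)/1000 + (V_2 - 0)/13000 = 0
Collecting terms (coefficients in siemens):
  0.001037·V_1 - 0.001·V_2 = 0.0001852
  0.001077·V_2 - 0.001·V_1 = 0
Determinant D = (0.001037)(0.001077) - (-0.001)(-0.001) = 0.0000001168
V_1 = [(0.0001852)(0.001077) - (-0.001)(0)]/D = 1.707 V
V_2 = [(0.001037)(0) - (0.0001852)(-0.001)]/D = 1.585 V
Power in each resistor, P = (ΔV)²/R:
  P_R1 = (5 - 1.707)²/27000 = 0.0004015 W
  P_R2 = (1.707 - 1.585)²/1000 = 0.00001487 W
  P_R3 = (1.585 - 0)²/13000 = 0.0001933 W
P_total = P_R1 + P_R2 + P_R3 = 0.0006098 W

Final answer: 0.0006098 W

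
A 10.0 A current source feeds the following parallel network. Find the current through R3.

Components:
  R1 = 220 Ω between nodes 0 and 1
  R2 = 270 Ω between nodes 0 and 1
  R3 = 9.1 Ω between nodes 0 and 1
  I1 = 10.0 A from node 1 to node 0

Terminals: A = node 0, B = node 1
All resistors sit directly between nodes 0 and 1, so they are in parallel and share one voltage V; the full source current 10 A splits among them.
1/R_par = 1/220 + 1/270 + 1/9.1 = 0.1181 S  =>  R_par = 8.465 Ω
V = I × R_par = 10 × 8.465 = 84.65 V
I_R3 = V/R3 = 84.65/9.1 = 9.302 A

Final answer: 9.302 A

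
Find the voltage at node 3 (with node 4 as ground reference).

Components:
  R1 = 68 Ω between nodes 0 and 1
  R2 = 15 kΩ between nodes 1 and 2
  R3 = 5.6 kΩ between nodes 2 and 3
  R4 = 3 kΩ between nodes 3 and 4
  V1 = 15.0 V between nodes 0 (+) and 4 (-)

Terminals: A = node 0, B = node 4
Nodal analysis, taking node 4 as the 0 V reference.
Source V1 fixes V_0 = 15 V.
KCL at each unknown node (sum of currents leaving = 0; resistances in Ω):
  Node 1: (V_1 - 15)/68 + (V_1 - V_2)/15000 = 0
  Node 2: (V_2 - V_1)/15000 + (V_2 - V_3)/5600 = 0
  Node 3: (V_3 - V_2)/5600 + (V_3 - 0)/3000 = 0
Collecting terms (coefficients in siemens):
  0.01477·V_1 - 0.00006667·V_2 = 0.2206
  0.0002452·V_2 - 0.00006667·V_1 - 0.0001786·V_3 = 0
  0.0005119·V_3 - 0.0001786·V_2 = 0
Solving these 3 simultaneous equations (Gaussian elimination) gives:
  V_1 = 14.96 V, V_2 = 5.45 V, V_3 = 1.901 V
The requested potential is V_3 = 1.901 V.

Final answer: V_3 = 1.901 V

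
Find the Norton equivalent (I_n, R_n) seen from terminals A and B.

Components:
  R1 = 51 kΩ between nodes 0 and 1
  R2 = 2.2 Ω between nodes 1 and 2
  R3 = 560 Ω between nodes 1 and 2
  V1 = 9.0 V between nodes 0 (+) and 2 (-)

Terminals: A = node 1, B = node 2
Find the Thévenin equivalent first; then I_n = V_th/R_th and R_n = R_th.
Step 1 — V_th is the open-circuit voltage V_A - V_B (nothing connected across the terminals).
Nodal analysis, taking node 2 as the 0 V reference.
Source V1 fixes V_0 = 9 V.
KCL at each unknown node (sum of currents leaving = 0; resistances in Ω):
  Node 1: (V_1 - 9)/51000 + (V_1 - 0)/2.2 + (V_1 - 0)/560 = 0
Collecting terms: 0.4564 × V_1 = 0.0001765  =>  V_1 = 0.0003867 V
V_th = V_1 - V_2 = 0.0003867 - 0 = 0.0003867 V
Step 2 — R_th: zero the source — replace V1 by a short circuit (node 2 merges into node 0) — and find the resistance seen between A (node 1) and B (node 0).
Reduce the network between node 1 (A) and node 0 (B) by series/parallel combination:
  Rp1 = R1 ‖ R2 ‖ R3 (parallel, all between nodes 0 and 1) = 1/(1/51000 + 1/2.2 + 1/560) = 2.191 Ω
R_th = 2.191 Ω
I_n = V_th/R_th = 0.0003867/2.191 = 0.0001765 A, and R_n = R_th = 2.191 Ω

Final answer: I_n = 0.0001765 A, R_n = 2.191 Ω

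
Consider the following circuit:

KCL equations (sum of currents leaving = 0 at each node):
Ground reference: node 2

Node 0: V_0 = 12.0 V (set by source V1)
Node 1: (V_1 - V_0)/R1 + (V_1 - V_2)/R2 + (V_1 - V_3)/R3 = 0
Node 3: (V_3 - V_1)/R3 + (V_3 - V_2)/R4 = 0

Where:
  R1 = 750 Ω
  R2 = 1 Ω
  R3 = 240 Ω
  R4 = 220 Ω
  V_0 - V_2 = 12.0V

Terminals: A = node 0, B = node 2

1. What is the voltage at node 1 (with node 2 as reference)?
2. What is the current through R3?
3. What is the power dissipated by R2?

Nodal analysis, taking node 2 as the 0 V reference.
Source V1 fixes V_0 = 12 V.
KCL at each unknown node (sum of currents leaving = 0; resistances in Ω):
  Node 1: (V_1 - 12)/750 + (V_1 - 0)/1 + (V_1 - V_3)/240 = 0
  Node 3: (V_3 - V_1)/240 + (V_3 - 0)/220 = 0
Collecting terms (coefficients in siemens):
  1.006·V_1 - 0.004167·V_3 = 0.016
  0.008712·V_3 - 0.004167·V_1 = 0
Determinant D = (1.006)(0.008712) - (-0.004167)(-0.004167) = 0.008743
V_1 = [(0.016)(0.008712) - (-0.004167)(0)]/D = 0.01594 V
V_3 = [(1.006)(0) - (0.016)(-0.004167)]/D = 0.007625 V
Part 1:
  Read off the nodal solution: V_1 = 0.01594 V
Part 2:
  I_R3 = (V_1 - V_3)/R3 = (0.01594 - 0.007625)/240 = 0.00003466 A
  Magnitude: I_R3 = 0.00003466 A
Part 3:
  I_R2 = (V_1 - V_2)/R2 = (0.01594 - 0)/1 = 0.01594 A
  P_R2 = I_R2² × R2 = (0.01594)² × 1 = 0.0002542 W

Final answers:
1. V_1 = 0.01594 V
2. I_R3 = 3.466e-05 A
3. P_R2 = 0.0002542 W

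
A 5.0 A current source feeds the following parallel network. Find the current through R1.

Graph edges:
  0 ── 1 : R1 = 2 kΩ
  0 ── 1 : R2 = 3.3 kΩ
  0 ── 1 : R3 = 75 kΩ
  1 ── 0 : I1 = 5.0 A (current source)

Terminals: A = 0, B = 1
All resistors sit directly between nodes 0 and 1, so they are in parallel and share one voltage V; the full source current 5 A splits among them.
1/R_par = 1/2000 + 1/3300 + 1/75000 = 0.0008164 S  =>  R_par = 1225 Ω
V = I × R_par = 5 × 1225 = 6125 V
I_R1 = V/R1 = 6125/2000 = 3.062 A

Final answer: 3.062 A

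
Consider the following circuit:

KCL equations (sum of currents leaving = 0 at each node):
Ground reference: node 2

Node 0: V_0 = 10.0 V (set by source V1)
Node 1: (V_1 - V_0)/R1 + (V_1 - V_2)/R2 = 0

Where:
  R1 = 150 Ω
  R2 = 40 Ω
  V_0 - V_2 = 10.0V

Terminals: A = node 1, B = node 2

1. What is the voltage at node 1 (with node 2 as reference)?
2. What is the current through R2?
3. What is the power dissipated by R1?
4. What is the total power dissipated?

Nodal analysis, taking node 2 as the 0 V reference.
Source V1 fixes V_0 = 10 V.
KCL at each unknown node (sum of currents leaving = 0; resistances in Ω):
  Node 1: (V_1 - 10)/150 + (V_1 - 0)/40 = 0
Collecting terms: 0.03167 × V_1 = 0.06667  =>  V_1 = 2.105 V
Part 1:
  Read off the nodal solution: V_1 = 2.105 V
Part 2:
  I_R2 = (V_1 - V_2)/R2 = (2.105 - 0)/40 = 0.05263 A
  Magnitude: I_R2 = 0.05263 A
Part 3:
  I_R1 = (V_0 - V_1)/R1 = (10 - 2.105)/150 = 0.05263 A
  P_R1 = I_R1² × R1 = (0.05263)² × 150 = 0.4155 W
Part 4:
  Power in each resistor, P = (ΔV)²/R:
    P_R1 = (10 - 2.105)²/150 = 0.4155 W
    P_R2 = (2.105 - 0)²/40 = 0.1108 W
  P_total = P_R1 + P_R2 = 0.5263 W

Final answers:
1. V_1 = 2.105 V
2. I_R2 = 0.05263 A
3. P_R1 = 0.4155 W
4. P_total = 0.5263 W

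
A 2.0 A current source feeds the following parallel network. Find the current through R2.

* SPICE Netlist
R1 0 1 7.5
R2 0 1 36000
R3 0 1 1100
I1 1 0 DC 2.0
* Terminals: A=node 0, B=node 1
All resistors sit directly between nodes 0 and 1, so they are in parallel and share one voltage V; the full source current 2 A splits among them.
1/R_par = 1/7.5 + 1/36000 + 1/1100 = 0.1343 S  =>  R_par = 7.448 Ω
V = I × R_par = 2 × 7.448 = 14.9 V
I_R2 = V/R2 = 14.9/36000 = 0.0004138 A

Final answer: 0.0004138 A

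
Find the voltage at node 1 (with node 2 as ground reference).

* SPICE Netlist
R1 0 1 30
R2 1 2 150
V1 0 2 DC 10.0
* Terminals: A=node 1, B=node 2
Nodal analysis, taking node 2 as the 0 V reference.
Source V1 fixes V_0 = 10 V.
KCL at each unknown node (sum of currents leaving = 0; resistances in Ω):
  Node 1: (V_1 - 10)/30 + (V_1 - 0)/150 = 0
Collecting terms: 0.04 × V_1 = 0.3333  =>  V_1 = 8.333 V
The requested potential is V_1 = 8.333 V.

Final answer: V_1 = 8.333 V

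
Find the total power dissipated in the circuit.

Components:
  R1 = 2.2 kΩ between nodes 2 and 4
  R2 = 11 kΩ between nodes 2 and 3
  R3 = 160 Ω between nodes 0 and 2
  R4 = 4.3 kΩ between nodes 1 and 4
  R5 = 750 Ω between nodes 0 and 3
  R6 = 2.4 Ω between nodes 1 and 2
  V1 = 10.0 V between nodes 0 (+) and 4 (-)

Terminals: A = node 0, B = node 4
Nodal analysis, taking node 4 as the 0 V reference.
Source V1 fixes V_0 = 10 V.
KCL at each unknown node (sum of currents leaving = 0; resistances in Ω):
  Node 1: (V_1 - 0)/4300 + (V_1 - V_2)/2.4 = 0
  Node 2: (V_2 - 0)/2200 + (V_2 - V_3)/11000 + (V_2 - 10)/160 + (V_2 - V_1)/2.4 = 0
  Node 3: (V_3 - V_2)/11000 + (V_3 - 10)/750 = 0
Collecting terms (coefficients in siemens):
  0.4169·V_1 - 0.4167·V_2 = 0
  0.4235·V_2 - 0.4167·V_1 - 0.00009091·V_3 = 0.0625
  0.001424·V_3 - 0.00009091·V_2 = 0.01333
Solving these 3 simultaneous equations (Gaussian elimination) gives:
  V_1 = 9.017 V, V_2 = 9.022 V, V_3 = 9.938 V
Power in each resistor, P = (ΔV)²/R:
  P_R1 = (9.022 - 0)²/2200 = 0.037 W
  P_R2 = (9.022 - 9.938)²/11000 = 0.00007625 W
  P_R3 = (10 - 9.022)²/160 = 0.005982 W
  P_R4 = (9.017 - 0)²/4300 = 0.01891 W
  P_R5 = (10 - 9.938)²/750 = 0.000005199 W
  P_R6 = (9.017 - 9.022)²/2.4 = 0.00001055 W
P_total = P_R1 + P_R2 + P_R3 + P_R4 + P_R5 + P_R6 = 0.06198 W

Final answer: 0.06198 W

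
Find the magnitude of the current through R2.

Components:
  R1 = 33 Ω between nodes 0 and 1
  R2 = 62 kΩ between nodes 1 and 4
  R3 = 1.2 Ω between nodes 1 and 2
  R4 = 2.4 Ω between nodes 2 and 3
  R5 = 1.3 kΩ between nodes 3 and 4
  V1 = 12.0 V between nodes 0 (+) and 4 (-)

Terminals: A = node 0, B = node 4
Nodal analysis, taking node 4 as the 0 V reference.
Source V1 fixes V_0 = 12 V.
KCL at each unknown node (sum of currents leaving = 0; resistances in Ω):
  Node 1: (V_1 - 12)/33 + (V_1 - 0)/62000 + (V_1 - V_2)/1.2 = 0
  Node 2: (V_2 - V_1)/1.2 + (V_2 - V_3)/2.4 = 0
  Node 3: (V_3 - V_2)/2.4 + (V_3 - 0)/1300 = 0
Collecting terms (coefficients in siemens):
  0.8637·V_1 - 0.8333·V_2 = 0.3636
  1.25·V_2 - 0.8333·V_1 - 0.4167·V_3 = 0
  0.4174·V_3 - 0.4167·V_2 = 0
Solving these 3 simultaneous equations (Gaussian elimination) gives:
  V_1 = 11.7 V, V_2 = 11.69 V, V_3 = 11.67 V
I_R2 = (V_1 - V_4)/R2 = (11.7 - 0)/62000 = 0.0001887 A
|I_R2| = 0.0001887 A

Final answer: |I_R2| = 0.0001887 A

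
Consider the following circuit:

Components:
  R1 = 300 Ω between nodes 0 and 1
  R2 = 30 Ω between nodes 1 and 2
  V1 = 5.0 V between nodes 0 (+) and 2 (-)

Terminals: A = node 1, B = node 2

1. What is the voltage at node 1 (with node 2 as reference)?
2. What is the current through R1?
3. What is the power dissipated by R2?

Nodal analysis, taking node 2 as the 0 V reference.
Source V1 fixes V_0 = 5 V.
KCL at each unknown node (sum of currents leaving = 0; resistances in Ω):
  Node 1: (V_1 - 5)/300 + (V_1 - 0)/30 = 0
Collecting terms: 0.03667 × V_1 = 0.01667  =>  V_1 = 0.4545 V
Part 1:
  Read off the nodal solution: V_1 = 0.4545 V
Part 2:
  I_R1 = (V_0 - V_1)/R1 = (5 - 0.4545)/300 = 0.01515 A
  Magnitude: I_R1 = 0.01515 A
Part 3:
  I_R2 = (V_1 - V_2)/R2 = (0.4545 - 0)/30 = 0.01515 A
  P_R2 = I_R2² × R2 = (0.01515)² × 30 = 0.006887 W

Final answers:
1. V_1 = 0.4545 V
2. I_R1 = 0.01515 A
3. P_R2 = 0.006887 W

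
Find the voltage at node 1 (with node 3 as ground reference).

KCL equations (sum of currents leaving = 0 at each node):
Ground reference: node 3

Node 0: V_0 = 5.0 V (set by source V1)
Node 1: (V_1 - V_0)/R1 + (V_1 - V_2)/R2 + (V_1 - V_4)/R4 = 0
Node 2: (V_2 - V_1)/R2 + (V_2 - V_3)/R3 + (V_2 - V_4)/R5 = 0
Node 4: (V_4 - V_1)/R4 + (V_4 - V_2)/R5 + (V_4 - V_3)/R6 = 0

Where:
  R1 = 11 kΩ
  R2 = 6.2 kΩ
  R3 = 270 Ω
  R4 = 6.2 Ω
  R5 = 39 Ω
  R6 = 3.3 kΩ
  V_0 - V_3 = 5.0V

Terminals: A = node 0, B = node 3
Nodal analysis, taking node 3 as the 0 V reference.
Source V1 fixes V_0 = 5 V.
KCL at each unknown node (sum of currents leaving = 0; resistances in Ω):
  Node 1: (V_1 - 5)/11000 + (V_1 - V_2)/6200 + (V_1 - V_4)/6.2 = 0
  Node 2: (V_2 - V_1)/6200 + (V_2 - 0)/270 + (V_2 - V_4)/39 = 0
  Node 4: (V_4 - V_1)/6.2 + (V_4 - V_2)/39 + (V_4 - 0)/3300 = 0
Collecting terms (coefficients in siemens):
  0.1615·V_1 - 0.0001613·V_2 - 0.1613·V_4 = 0.0004545
  0.02951·V_2 - 0.0001613·V_1 - 0.02564·V_4 = 0
  0.1872·V_4 - 0.1613·V_1 - 0.02564·V_2 = 0
Solving these 3 simultaneous equations (Gaussian elimination) gives:
  V_1 = 0.1278 V, V_2 = 0.1094 V, V_4 = 0.125 V
The requested potential is V_1 = 0.1278 V.

Final answer: V_1 = 0.1278 V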